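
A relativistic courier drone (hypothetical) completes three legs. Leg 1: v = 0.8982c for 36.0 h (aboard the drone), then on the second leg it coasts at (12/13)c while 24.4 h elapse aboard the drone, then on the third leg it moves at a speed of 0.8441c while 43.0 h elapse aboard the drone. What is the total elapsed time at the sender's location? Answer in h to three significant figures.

Δt = 226 h

Leg 1: γ = 1/√(1 − 0.8982²) = 1/√0.1932 = 2.275; Δt_1 = 2.275 × 36.0 = 81.90 h.
Leg 2: γ = 1/√(1 − (12/13)²) = 13/5 = 2.600; Δt_2 = 2.600 × 24.4 = 63.44 h.
Leg 3: γ = 1/√(1 − 0.8441²) = 1/√0.2875 = 1.865; Δt_3 = 1.865 × 43.0 = 80.20 h.
Total: 81.90 + 63.44 + 80.20 h.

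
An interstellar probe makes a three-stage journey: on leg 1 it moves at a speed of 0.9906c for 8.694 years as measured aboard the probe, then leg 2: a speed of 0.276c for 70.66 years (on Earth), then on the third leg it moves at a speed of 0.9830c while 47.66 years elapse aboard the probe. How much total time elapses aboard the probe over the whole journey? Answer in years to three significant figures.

τ = 124 years

Leg 1: 8.694 years is already measured aboard the probe.
Leg 2: γ = 1/√(1 − 0.276²) = 1/√0.9238 = 1.040; τ_2 = 70.66/1.040 = 67.92 years.
Leg 3: 47.66 years is already measured aboard the probe.
Total: 8.694 + 67.92 + 47.66 years.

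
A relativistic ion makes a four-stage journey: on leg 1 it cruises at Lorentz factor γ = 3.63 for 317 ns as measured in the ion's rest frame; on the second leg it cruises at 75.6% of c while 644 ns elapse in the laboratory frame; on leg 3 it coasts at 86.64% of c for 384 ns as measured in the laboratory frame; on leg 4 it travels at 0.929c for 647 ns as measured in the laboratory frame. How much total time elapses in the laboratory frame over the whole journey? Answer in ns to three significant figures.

Δt = 2830 ns

Leg 1: γ = 3.63; Δt_1 = 3.630 × 317 = 1151 ns.
Leg 2: 644 ns is already measured in the laboratory frame.
Leg 3: 384 ns is already measured in the laboratory frame.
Leg 4: 647 ns is already measured in the laboratory frame.
Total: 1151 + 644.0 + 384.0 + 647.0 ns.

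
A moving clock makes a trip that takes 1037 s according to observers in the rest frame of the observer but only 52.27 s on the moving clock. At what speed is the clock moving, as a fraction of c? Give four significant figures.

β = 0.9987

The proper time is measured on the moving clock (both events occur at the clock's location); Δt is measured in the rest frame of the observer. γ = Δt/τ = 1037/52.27 = 19.84.
β = √(1 − 1/γ²) = √(1 − 0.002541) = √0.9975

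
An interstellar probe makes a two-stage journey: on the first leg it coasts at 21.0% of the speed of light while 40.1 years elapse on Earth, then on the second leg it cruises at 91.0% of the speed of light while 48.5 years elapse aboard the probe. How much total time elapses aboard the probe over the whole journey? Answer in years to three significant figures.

Leg 1: β = 0.210; γ = 1/√(1 − 0.210²) = 1/√0.9559 = 1.023; τ_1 = 40.1/1.023 = 39.21 years.
Leg 2: 48.5 years is already measured aboard the probe.
Total: 39.21 + 48.50 years.

τ = 87.7 years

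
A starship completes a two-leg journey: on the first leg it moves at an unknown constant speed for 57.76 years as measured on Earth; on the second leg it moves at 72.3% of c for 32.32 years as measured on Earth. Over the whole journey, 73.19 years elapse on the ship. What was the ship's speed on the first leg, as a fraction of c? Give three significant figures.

Leg 1: speed unknown; τ_1 = 57.76/γ_1.
Leg 2: β = 0.723; γ = 1/√(1 − 0.723²) = 1/√0.4773 = 1.447; τ_2 = 32.32/1.447 = 22.33 years.
Total proper time: τ_1 + 22.33 = 73.19, so τ_1 = 73.19 − 22.33 = 50.86 years.
γ_1 = 57.76/50.86 = 1.136; β = √(1 − 1/γ²) = √0.2246.

β = 0.474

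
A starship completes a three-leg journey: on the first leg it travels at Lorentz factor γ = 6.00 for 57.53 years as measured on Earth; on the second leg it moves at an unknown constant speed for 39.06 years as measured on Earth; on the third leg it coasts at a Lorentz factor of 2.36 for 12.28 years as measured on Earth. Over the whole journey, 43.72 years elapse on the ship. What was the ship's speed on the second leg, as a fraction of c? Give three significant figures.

β = 0.672

Leg 1: γ = 6.00; τ_1 = 57.53/6.000 = 9.588 years.
Leg 2: speed unknown; τ_2 = 39.06/γ_2.
Leg 3: γ = 2.36; τ_3 = 12.28/2.360 = 5.203 years.
Total proper time: 9.588 + τ_2 + 5.203 = 43.72, so τ_2 = 43.72 − 14.79 = 28.93 years.
γ_2 = 39.06/28.93 = 1.350; β = √(1 − 1/γ²) = √0.4515.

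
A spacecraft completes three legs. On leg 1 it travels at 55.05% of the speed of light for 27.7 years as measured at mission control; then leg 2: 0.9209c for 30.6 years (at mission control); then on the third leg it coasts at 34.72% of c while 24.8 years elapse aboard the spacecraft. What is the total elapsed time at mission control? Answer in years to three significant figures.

Leg 1: 27.7 years is already measured at mission control.
Leg 2: 30.6 years is already measured at mission control.
Leg 3: β = 0.3472; γ = 1/√(1 − 0.3472²) = 1/√0.8795 = 1.066; Δt_3 = 1.066 × 24.8 = 26.45 years.
Total: 27.70 + 30.60 + 26.45 years.

Δt = 84.7 years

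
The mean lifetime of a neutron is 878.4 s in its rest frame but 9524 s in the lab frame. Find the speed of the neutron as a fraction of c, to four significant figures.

γ = Δt/τ₀ = 9524/878.4 = 10.84
β = √(1 − 1/γ²) = √(1 − 0.008506) = √0.9915

v = 0.9957c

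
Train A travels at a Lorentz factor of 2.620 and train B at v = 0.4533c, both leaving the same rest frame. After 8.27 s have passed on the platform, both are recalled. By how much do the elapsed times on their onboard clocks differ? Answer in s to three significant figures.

A: γ = 2.620; τ_A = 8.27/2.620 = 3.156 s.
B: γ = 1/√(1 − 0.4533²) = 1/√0.7945 = 1.122; τ_B = 8.27/1.122 = 7.372 s.

|τ_A − τ_B| = 4.22 s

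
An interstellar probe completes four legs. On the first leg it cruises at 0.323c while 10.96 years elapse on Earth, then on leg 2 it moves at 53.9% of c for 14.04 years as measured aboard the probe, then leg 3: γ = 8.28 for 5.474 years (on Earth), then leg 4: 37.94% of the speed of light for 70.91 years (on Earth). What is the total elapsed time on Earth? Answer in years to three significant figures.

Δt = 104 years

Leg 1: 10.96 years is already measured on Earth.
Leg 2: β = 0.539; γ = 1/√(1 − 0.539²) = 1/√0.7095 = 1.187; Δt_2 = 1.187 × 14.04 = 16.67 years.
Leg 3: 5.474 years is already measured on Earth.
Leg 4: 70.91 years is already measured on Earth.
Total: 10.96 + 16.67 + 5.474 + 70.91 years.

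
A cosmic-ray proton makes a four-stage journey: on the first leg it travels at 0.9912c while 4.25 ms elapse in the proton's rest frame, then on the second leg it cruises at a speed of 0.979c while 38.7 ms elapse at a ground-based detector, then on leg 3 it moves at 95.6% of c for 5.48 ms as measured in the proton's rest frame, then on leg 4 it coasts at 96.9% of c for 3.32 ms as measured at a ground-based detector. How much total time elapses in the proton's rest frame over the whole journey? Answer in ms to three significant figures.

τ = 18.4 ms

Leg 1: 4.25 ms is already measured in the proton's rest frame.
Leg 2: γ = 1/√(1 − 0.979²) = 1/√0.04156 = 4.905; τ_2 = 38.7/4.905 = 7.889 ms.
Leg 3: 5.48 ms is already measured in the proton's rest frame.
Leg 4: β = 0.969; γ = 1/√(1 − 0.969²) = 1/√0.06104 = 4.048; τ_4 = 3.32/4.048 = 0.8202 ms.
Total: 4.250 + 7.889 + 5.480 + 0.8202 ms.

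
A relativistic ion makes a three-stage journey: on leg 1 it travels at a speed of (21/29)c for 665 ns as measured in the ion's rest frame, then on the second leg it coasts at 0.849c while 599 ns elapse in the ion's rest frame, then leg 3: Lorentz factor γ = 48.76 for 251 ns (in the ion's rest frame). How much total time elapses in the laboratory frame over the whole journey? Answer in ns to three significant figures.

Δt = 1.43×10⁴ ns

Leg 1: γ = 1/√(1 − (21/29)²) = 29/20 = 1.450; Δt_1 = 1.450 × 665 = 964.3 ns.
Leg 2: γ = 1/√(1 − 0.849²) = 1/√0.2792 = 1.893; Δt_2 = 1.893 × 599 = 1134 ns.
Leg 3: γ = 48.76; Δt_3 = 48.76 × 251 = 1.224×10⁴ ns.
Total: 964.3 + 1134 + 1.224×10⁴ ns.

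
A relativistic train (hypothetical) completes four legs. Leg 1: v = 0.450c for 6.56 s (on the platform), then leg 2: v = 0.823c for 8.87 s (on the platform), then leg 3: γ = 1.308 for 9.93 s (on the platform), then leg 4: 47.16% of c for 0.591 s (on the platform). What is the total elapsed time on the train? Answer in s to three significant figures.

Leg 1: γ = 1/√(1 − 0.450²) = 1/√0.7975 = 1.120; τ_1 = 6.56/1.120 = 5.858 s.
Leg 2: γ = 1/√(1 − 0.823²) = 1/√0.3227 = 1.760; τ_2 = 8.87/1.760 = 5.039 s.
Leg 3: γ = 1.308; τ_3 = 9.93/1.308 = 7.592 s.
Leg 4: β = 0.4716; γ = 1/√(1 − 0.4716²) = 1/√0.7776 = 1.134; τ_4 = 0.591/1.134 = 0.5212 s.
Total: 5.858 + 5.039 + 7.592 + 0.5212 s.

τ = 19.0 s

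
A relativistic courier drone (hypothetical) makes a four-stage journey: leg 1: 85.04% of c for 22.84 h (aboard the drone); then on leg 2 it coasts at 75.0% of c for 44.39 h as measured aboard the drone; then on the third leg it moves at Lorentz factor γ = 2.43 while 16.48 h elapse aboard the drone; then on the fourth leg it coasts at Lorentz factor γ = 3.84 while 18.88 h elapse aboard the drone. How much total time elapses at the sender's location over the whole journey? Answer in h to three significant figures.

Δt = 223 h

Leg 1: β = 0.8504; γ = 1/√(1 − 0.8504²) = 1/√0.2768 = 1.901; Δt_1 = 1.901 × 22.84 = 43.41 h.
Leg 2: β = 0.750; γ = 1/√(1 − 0.750²) = 1/√0.4375 = 1.512; Δt_2 = 1.512 × 44.39 = 67.11 h.
Leg 3: γ = 2.43; Δt_3 = 2.430 × 16.48 = 40.05 h.
Leg 4: γ = 3.84; Δt_4 = 3.840 × 18.88 = 72.50 h.
Total: 43.41 + 67.11 + 40.05 + 72.50 h.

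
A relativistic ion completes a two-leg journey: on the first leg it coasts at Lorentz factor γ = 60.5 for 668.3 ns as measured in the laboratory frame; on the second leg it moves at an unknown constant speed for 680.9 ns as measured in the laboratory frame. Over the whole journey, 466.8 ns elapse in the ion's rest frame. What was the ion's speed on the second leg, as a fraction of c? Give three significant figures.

β = 0.743

Leg 1: γ = 60.5; τ_1 = 668.3/60.50 = 11.05 ns.
Leg 2: speed unknown; τ_2 = 680.9/γ_2.
Total proper time: 11.05 + τ_2 = 466.8, so τ_2 = 466.8 − 11.05 = 455.8 ns.
γ_2 = 680.9/455.8 = 1.494; β = √(1 − 1/γ²) = √0.5520.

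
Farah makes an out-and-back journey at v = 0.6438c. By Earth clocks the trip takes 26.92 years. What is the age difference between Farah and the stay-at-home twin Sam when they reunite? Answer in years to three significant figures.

γ = 1/√(1 − 0.6438²) = 1/√0.5855 = 1.307
Farah's elapsed proper time: τ = 26.92/1.307 = 20.60 years.
Age gap = Δt − τ = 26.92 − 20.60 years.

Δt − τ = 6.32 years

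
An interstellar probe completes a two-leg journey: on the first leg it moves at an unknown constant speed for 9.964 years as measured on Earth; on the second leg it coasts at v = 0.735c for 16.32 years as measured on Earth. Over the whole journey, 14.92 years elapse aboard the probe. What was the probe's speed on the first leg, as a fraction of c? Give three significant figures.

Leg 1: speed unknown; τ_1 = 9.964/γ_1.
Leg 2: γ = 1/√(1 − 0.735²) = 1/√0.4598 = 1.475; τ_2 = 16.32/1.475 = 11.07 years.
Total proper time: τ_1 + 11.07 = 14.92, so τ_1 = 14.92 − 11.07 = 3.854 years.
γ_1 = 9.964/3.854 = 2.585; β = √(1 − 1/γ²) = √0.8504.

β = 0.922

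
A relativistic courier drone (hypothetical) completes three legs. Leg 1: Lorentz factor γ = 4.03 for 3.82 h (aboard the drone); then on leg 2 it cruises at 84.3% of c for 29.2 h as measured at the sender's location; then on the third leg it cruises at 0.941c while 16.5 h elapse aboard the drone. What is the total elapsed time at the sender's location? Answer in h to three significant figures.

Δt = 93.4 h

Leg 1: γ = 4.03; Δt_1 = 4.030 × 3.82 = 15.39 h.
Leg 2: 29.2 h is already measured at the sender's location.
Leg 3: γ = 1/√(1 − 0.941²) = 1/√0.1145 = 2.955; Δt_3 = 2.955 × 16.5 = 48.76 h.
Total: 15.39 + 29.20 + 48.76 h.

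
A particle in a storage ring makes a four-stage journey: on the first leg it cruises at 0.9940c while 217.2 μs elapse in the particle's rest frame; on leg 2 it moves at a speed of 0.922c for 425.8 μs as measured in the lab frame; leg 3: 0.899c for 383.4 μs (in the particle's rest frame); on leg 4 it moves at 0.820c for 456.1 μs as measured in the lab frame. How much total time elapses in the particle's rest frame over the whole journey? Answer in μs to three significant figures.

τ = 1030 μs

Leg 1: 217.2 μs is already measured in the particle's rest frame.
Leg 2: γ = 1/√(1 − 0.922²) = 1/√0.1499 = 2.583; τ_2 = 425.8/2.583 = 164.9 μs.
Leg 3: 383.4 μs is already measured in the particle's rest frame.
Leg 4: γ = 1/√(1 − 0.820²) = 1/√0.3276 = 1.747; τ_4 = 456.1/1.747 = 261.1 μs.
Total: 217.2 + 164.9 + 383.4 + 261.1 μs.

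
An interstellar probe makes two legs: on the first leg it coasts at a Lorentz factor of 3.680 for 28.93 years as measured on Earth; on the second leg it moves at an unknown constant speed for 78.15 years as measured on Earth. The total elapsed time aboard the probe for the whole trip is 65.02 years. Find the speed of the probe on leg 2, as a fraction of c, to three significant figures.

Leg 1: γ = 3.680; τ_1 = 28.93/3.680 = 7.861 years.
Leg 2: speed unknown; τ_2 = 78.15/γ_2.
Total proper time: 7.861 + τ_2 = 65.02, so τ_2 = 65.02 − 7.861 = 57.16 years.
γ_2 = 78.15/57.16 = 1.367; β = √(1 − 1/γ²) = √0.4651.

β = 0.682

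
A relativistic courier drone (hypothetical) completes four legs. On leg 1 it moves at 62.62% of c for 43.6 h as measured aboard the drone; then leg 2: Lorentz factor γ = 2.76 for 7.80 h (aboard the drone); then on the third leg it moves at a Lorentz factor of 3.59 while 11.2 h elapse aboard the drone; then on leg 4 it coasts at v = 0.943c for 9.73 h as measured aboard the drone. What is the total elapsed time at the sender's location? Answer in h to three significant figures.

Δt = 147 h

Leg 1: β = 0.6262; γ = 1/√(1 − 0.6262²) = 1/√0.6079 = 1.283; Δt_1 = 1.283 × 43.6 = 55.92 h.
Leg 2: γ = 2.76; Δt_2 = 2.760 × 7.80 = 21.53 h.
Leg 3: γ = 3.59; Δt_3 = 3.590 × 11.2 = 40.21 h.
Leg 4: γ = 1/√(1 − 0.943²) = 1/√0.1108 = 3.005; Δt_4 = 3.005 × 9.73 = 29.24 h.
Total: 55.92 + 21.53 + 40.21 + 29.24 h.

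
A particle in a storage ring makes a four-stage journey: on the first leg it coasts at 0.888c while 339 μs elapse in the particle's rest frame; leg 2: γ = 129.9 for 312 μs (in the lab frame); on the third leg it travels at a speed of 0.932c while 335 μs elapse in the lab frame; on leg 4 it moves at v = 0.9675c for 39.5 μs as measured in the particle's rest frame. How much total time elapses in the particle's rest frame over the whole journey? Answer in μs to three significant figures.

Leg 1: 339 μs is already measured in the particle's rest frame.
Leg 2: γ = 129.9; τ_2 = 312/129.9 = 2.402 μs.
Leg 3: γ = 1/√(1 − 0.932²) = 1/√0.1314 = 2.759; τ_3 = 335/2.759 = 121.4 μs.
Leg 4: 39.5 μs is already measured in the particle's rest frame.
Total: 339.0 + 2.402 + 121.4 + 39.50 μs.

τ = 502 μs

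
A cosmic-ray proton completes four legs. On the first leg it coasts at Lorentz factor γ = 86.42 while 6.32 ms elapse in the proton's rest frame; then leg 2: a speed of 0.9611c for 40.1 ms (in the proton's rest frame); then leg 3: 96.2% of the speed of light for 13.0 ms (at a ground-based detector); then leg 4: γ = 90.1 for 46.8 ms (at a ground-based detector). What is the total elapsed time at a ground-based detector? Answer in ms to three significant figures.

Leg 1: γ = 86.42; Δt_1 = 86.42 × 6.32 = 546.2 ms.
Leg 2: γ = 1/√(1 − 0.9611²) = 1/√0.07629 = 3.621; Δt_2 = 3.621 × 40.1 = 145.2 ms.
Leg 3: 13.0 ms is already measured at a ground-based detector.
Leg 4: 46.8 ms is already measured at a ground-based detector.
Total: 546.2 + 145.2 + 13.00 + 46.80 ms.

Δt = 751 ms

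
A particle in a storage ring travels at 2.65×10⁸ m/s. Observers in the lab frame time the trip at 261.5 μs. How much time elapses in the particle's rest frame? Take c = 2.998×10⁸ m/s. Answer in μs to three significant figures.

τ = 122 μs

β = 2.65×10⁸/2.998×10⁸ = 0.8839; γ = 1/√(1 − 0.8839²) = 2.138
The interval measured in the lab frame is the dilated one; the clock in the particle's rest frame measures the proper time τ = Δt/γ = 261.5/2.138 μs.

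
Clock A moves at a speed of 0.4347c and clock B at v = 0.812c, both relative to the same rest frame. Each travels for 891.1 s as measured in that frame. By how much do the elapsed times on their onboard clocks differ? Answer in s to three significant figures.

A: γ = 1/√(1 − 0.4347²) = 1/√0.8110 = 1.110; τ_A = 891.1/1.110 = 802.5 s.
B: γ = 1/√(1 − 0.812²) = 1/√0.3407 = 1.713; τ_B = 891.1/1.713 = 520.1 s.

|τ_A − τ_B| = 282 s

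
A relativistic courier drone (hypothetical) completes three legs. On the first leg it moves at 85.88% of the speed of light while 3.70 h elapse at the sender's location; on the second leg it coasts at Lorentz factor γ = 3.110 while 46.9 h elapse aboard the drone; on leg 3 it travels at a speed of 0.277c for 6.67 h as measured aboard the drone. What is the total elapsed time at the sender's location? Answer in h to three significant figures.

Leg 1: 3.70 h is already measured at the sender's location.
Leg 2: γ = 3.110; Δt_2 = 3.110 × 46.9 = 145.9 h.
Leg 3: γ = 1/√(1 − 0.277²) = 1/√0.9233 = 1.041; Δt_3 = 1.041 × 6.67 = 6.942 h.
Total: 3.700 + 145.9 + 6.942 h.

Δt = 157 h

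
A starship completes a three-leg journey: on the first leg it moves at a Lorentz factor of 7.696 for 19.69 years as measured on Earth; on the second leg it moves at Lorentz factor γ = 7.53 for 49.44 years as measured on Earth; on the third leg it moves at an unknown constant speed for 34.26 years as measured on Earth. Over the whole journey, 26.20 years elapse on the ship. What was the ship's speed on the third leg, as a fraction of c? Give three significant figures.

Leg 1: γ = 7.696; τ_1 = 19.69/7.696 = 2.558 years.
Leg 2: γ = 7.53; τ_2 = 49.44/7.530 = 6.566 years.
Leg 3: speed unknown; τ_3 = 34.26/γ_3.
Total proper time: 2.558 + 6.566 + τ_3 = 26.20, so τ_3 = 26.20 − 9.124 = 17.08 years.
γ_3 = 34.26/17.08 = 2.006; β = √(1 − 1/γ²) = √0.7516.

β = 0.867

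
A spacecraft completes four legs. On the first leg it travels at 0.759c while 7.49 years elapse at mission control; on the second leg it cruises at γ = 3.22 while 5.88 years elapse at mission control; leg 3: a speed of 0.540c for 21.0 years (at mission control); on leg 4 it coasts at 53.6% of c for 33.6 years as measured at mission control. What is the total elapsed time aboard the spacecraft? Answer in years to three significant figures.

τ = 52.7 years

Leg 1: γ = 1/√(1 − 0.759²) = 1/√0.4239 = 1.536; τ_1 = 7.49/1.536 = 4.877 years.
Leg 2: γ = 3.22; τ_2 = 5.88/3.220 = 1.826 years.
Leg 3: γ = 1/√(1 − 0.540²) = 1/√0.7084 = 1.188; τ_3 = 21.0/1.188 = 17.67 years.
Leg 4: β = 0.536; γ = 1/√(1 − 0.536²) = 1/√0.7127 = 1.185; τ_4 = 33.6/1.185 = 28.37 years.
Total: 4.877 + 1.826 + 17.67 + 28.37 years.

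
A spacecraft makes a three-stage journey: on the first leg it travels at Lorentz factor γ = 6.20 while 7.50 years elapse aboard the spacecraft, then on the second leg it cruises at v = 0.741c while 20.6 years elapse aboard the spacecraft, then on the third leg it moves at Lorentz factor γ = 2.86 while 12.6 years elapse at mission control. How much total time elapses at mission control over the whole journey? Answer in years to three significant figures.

Leg 1: γ = 6.20; Δt_1 = 6.200 × 7.50 = 46.50 years.
Leg 2: γ = 1/√(1 − 0.741²) = 1/√0.4509 = 1.489; Δt_2 = 1.489 × 20.6 = 30.68 years.
Leg 3: 12.6 years is already measured at mission control.
Total: 46.50 + 30.68 + 12.60 years.

Δt = 89.8 years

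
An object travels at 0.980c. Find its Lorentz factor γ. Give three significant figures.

γ = 1/√(1 − 0.980²) = 1/√0.03960 = 5.025

γ = 5.03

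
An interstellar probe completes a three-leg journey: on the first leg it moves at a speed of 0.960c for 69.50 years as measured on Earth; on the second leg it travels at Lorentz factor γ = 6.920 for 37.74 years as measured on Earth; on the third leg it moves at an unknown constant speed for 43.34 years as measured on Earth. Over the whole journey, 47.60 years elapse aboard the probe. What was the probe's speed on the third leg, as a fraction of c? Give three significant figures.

β = 0.852

Leg 1: γ = 1/√(1 − 0.960²) = 1/√0.07840 = 3.571; τ_1 = 69.50/3.571 = 19.46 years.
Leg 2: γ = 6.920; τ_2 = 37.74/6.920 = 5.454 years.
Leg 3: speed unknown; τ_3 = 43.34/γ_3.
Total proper time: 19.46 + 5.454 + τ_3 = 47.60, so τ_3 = 47.60 − 24.91 = 22.69 years.
γ_3 = 43.34/22.69 = 1.910; β = √(1 − 1/γ²) = √0.7260.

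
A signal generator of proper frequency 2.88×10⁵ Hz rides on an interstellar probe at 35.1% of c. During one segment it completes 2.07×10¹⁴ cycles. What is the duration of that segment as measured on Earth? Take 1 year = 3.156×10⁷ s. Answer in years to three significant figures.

β = 0.351; γ = 1/√(1 − 0.351²) = 1/√0.8768 = 1.068
Proper time for N cycles: τ = N/f = 2.07×10¹⁴/(2.88×10⁵) = 7.187×10⁸ s = 22.77 years.
Lab-frame duration Δt = γτ = 1.068 × 22.77 = 24.32 years.

Δt = 24.3 years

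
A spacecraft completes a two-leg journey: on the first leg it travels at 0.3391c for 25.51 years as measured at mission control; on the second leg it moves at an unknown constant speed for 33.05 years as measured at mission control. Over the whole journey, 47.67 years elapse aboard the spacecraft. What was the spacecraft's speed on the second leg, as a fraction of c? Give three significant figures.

Leg 1: γ = 1/√(1 − 0.3391²) = 1/√0.8850 = 1.063; τ_1 = 25.51/1.063 = 24.00 years.
Leg 2: speed unknown; τ_2 = 33.05/γ_2.
Total proper time: 24.00 + τ_2 = 47.67, so τ_2 = 47.67 − 24.00 = 23.67 years.
γ_2 = 33.05/23.67 = 1.396; β = √(1 − 1/γ²) = √0.4870.

β = 0.698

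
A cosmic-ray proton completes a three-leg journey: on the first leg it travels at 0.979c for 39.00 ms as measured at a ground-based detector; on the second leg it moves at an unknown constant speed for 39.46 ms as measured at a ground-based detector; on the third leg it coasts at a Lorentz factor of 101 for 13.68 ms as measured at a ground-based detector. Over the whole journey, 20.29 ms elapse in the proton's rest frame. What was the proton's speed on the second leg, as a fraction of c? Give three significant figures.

β = 0.951

Leg 1: γ = 1/√(1 − 0.979²) = 1/√0.04156 = 4.905; τ_1 = 39.00/4.905 = 7.951 ms.
Leg 2: speed unknown; τ_2 = 39.46/γ_2.
Leg 3: γ = 101; τ_3 = 13.68/101.0 = 0.1354 ms.
Total proper time: 7.951 + τ_2 + 0.1354 = 20.29, so τ_2 = 20.29 − 8.086 = 12.20 ms.
γ_2 = 39.46/12.20 = 3.233; β = √(1 − 1/γ²) = √0.9043.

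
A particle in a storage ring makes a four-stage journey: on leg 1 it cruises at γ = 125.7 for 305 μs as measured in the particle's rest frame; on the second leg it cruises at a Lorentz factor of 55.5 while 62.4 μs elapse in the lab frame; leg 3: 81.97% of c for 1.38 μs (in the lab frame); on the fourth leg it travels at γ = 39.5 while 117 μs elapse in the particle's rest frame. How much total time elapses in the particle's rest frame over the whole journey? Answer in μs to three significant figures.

τ = 424 μs

Leg 1: 305 μs is already measured in the particle's rest frame.
Leg 2: γ = 55.5; τ_2 = 62.4/55.50 = 1.124 μs.
Leg 3: β = 0.8197; γ = 1/√(1 − 0.8197²) = 1/√0.3281 = 1.746; τ_3 = 1.38/1.746 = 0.7905 μs.
Leg 4: 117 μs is already measured in the particle's rest frame.
Total: 305.0 + 1.124 + 0.7905 + 117.0 μs.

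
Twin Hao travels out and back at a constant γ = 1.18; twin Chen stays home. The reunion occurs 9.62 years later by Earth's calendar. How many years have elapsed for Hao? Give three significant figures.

τ = 8.15 years

γ = 1.18
Hao's clock measures proper time along the trip: τ = Δt/γ = 9.62/1.180 years.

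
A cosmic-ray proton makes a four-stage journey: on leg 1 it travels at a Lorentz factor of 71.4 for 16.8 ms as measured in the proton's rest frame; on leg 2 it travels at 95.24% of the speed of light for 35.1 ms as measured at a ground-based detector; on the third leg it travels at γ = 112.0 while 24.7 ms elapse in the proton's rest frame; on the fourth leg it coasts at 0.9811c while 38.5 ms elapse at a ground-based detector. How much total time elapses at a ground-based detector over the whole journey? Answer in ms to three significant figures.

Δt = 4040 ms

Leg 1: γ = 71.4; Δt_1 = 71.40 × 16.8 = 1200 ms.
Leg 2: 35.1 ms is already measured at a ground-based detector.
Leg 3: γ = 112.0; Δt_3 = 112.0 × 24.7 = 2766 ms.
Leg 4: 38.5 ms is already measured at a ground-based detector.
Total: 1200 + 35.10 + 2766 + 38.50 ms.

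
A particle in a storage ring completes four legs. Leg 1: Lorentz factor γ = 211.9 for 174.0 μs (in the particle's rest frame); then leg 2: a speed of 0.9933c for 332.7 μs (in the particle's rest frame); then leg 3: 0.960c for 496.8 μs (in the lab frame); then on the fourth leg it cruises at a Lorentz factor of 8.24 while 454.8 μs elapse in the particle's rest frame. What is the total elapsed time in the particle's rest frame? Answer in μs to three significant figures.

Leg 1: 174.0 μs is already measured in the particle's rest frame.
Leg 2: 332.7 μs is already measured in the particle's rest frame.
Leg 3: γ = 1/√(1 − 0.960²) = 25/7 ≈ 3.571; τ_3 = 496.8/3.571 = 139.1 μs.
Leg 4: 454.8 μs is already measured in the particle's rest frame.
Total: 174.0 + 332.7 + 139.1 + 454.8 μs.

τ = 1100 μs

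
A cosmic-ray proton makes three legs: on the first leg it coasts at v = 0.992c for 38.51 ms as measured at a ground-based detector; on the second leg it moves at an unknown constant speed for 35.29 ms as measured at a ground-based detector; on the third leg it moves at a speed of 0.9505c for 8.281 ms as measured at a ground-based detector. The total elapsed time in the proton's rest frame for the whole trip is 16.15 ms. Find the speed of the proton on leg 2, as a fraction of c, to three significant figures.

Leg 1: γ = 1/√(1 − 0.992²) = 1/√0.01594 = 7.922; τ_1 = 38.51/7.922 = 4.861 ms.
Leg 2: speed unknown; τ_2 = 35.29/γ_2.
Leg 3: γ = 1/√(1 − 0.9505²) = 1/√0.09655 = 3.218; τ_3 = 8.281/3.218 = 2.573 ms.
Total proper time: 4.861 + τ_2 + 2.573 = 16.15, so τ_2 = 16.15 − 7.435 = 8.715 ms.
γ_2 = 35.29/8.715 = 4.049; β = √(1 − 1/γ²) = √0.9390.

β = 0.969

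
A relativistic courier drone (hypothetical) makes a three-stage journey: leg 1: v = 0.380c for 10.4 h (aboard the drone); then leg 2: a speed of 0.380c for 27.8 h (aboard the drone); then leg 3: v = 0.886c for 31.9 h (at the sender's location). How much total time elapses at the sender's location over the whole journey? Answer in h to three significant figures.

Leg 1: γ = 1/√(1 − 0.380²) = 1/√0.8556 = 1.081; Δt_1 = 1.081 × 10.4 = 11.24 h.
Leg 2: γ = 1/√(1 − 0.380²) = 1/√0.8556 = 1.081; Δt_2 = 1.081 × 27.8 = 30.05 h.
Leg 3: 31.9 h is already measured at the sender's location.
Total: 11.24 + 30.05 + 31.90 h.

Δt = 73.2 h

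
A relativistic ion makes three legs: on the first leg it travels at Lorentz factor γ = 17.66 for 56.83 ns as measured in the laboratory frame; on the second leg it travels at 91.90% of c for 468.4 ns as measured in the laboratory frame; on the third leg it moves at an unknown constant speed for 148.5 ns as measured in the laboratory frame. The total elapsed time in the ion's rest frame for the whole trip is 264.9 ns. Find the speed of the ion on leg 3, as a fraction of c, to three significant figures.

β = 0.855

Leg 1: γ = 17.66; τ_1 = 56.83/17.66 = 3.218 ns.
Leg 2: β = 0.9190; γ = 1/√(1 − 0.9190²) = 1/√0.1554 = 2.536; τ_2 = 468.4/2.536 = 184.7 ns.
Leg 3: speed unknown; τ_3 = 148.5/γ_3.
Total proper time: 3.218 + 184.7 + τ_3 = 264.9, so τ_3 = 264.9 − 187.9 = 77.01 ns.
γ_3 = 148.5/77.01 = 1.928; β = √(1 − 1/γ²) = √0.7311.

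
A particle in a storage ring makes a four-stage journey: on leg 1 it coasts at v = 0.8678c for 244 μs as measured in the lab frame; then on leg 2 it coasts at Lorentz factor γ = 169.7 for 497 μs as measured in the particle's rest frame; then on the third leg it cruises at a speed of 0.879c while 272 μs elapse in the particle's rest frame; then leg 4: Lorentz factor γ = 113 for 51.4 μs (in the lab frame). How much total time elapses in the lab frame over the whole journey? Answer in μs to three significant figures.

Δt = 8.52×10⁴ μs

Leg 1: 244 μs is already measured in the lab frame.
Leg 2: γ = 169.7; Δt_2 = 169.7 × 497 = 8.434×10⁴ μs.
Leg 3: γ = 1/√(1 − 0.879²) = 1/√0.2274 = 2.097; Δt_3 = 2.097 × 272 = 570.4 μs.
Leg 4: 51.4 μs is already measured in the lab frame.
Total: 244.0 + 8.434×10⁴ + 570.4 + 51.40 μs.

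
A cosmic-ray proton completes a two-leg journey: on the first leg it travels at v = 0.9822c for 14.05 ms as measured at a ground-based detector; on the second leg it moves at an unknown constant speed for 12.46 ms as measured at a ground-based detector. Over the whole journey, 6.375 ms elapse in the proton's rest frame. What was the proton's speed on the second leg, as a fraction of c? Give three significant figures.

Leg 1: γ = 1/√(1 − 0.9822²) = 1/√0.03528 = 5.324; τ_1 = 14.05/5.324 = 2.639 ms.
Leg 2: speed unknown; τ_2 = 12.46/γ_2.
Total proper time: 2.639 + τ_2 = 6.375, so τ_2 = 6.375 − 2.639 = 3.736 ms.
γ_2 = 12.46/3.736 = 3.335; β = √(1 − 1/γ²) = √0.9101.

β = 0.954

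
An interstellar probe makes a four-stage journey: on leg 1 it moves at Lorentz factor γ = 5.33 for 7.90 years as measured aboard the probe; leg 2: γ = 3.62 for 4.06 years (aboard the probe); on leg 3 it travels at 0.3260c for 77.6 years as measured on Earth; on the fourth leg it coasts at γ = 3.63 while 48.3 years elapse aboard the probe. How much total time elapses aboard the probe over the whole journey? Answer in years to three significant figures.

Leg 1: 7.90 years is already measured aboard the probe.
Leg 2: 4.06 years is already measured aboard the probe.
Leg 3: γ = 1/√(1 − 0.3260²) = 1/√0.8937 = 1.058; τ_3 = 77.6/1.058 = 73.36 years.
Leg 4: 48.3 years is already measured aboard the probe.
Total: 7.900 + 4.060 + 73.36 + 48.30 years.

τ = 134 years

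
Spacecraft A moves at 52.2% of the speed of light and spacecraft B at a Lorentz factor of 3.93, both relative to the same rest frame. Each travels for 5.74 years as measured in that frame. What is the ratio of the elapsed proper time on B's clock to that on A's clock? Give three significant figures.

τ_B/τ_A = 0.298

A: β = 0.522; γ = 1/√(1 − 0.522²) = 1/√0.7275 = 1.172. B: γ = 3.93.
τ_A/τ_B = γ_B/γ_A = 3.930/1.172 = 3.352, so τ_B/τ_A = 0.2983.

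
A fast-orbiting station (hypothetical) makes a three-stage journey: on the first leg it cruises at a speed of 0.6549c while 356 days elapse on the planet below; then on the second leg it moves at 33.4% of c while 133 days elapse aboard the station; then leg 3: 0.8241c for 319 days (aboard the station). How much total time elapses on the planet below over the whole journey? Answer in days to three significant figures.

Leg 1: 356 days is already measured on the planet below.
Leg 2: β = 0.334; γ = 1/√(1 − 0.334²) = 1/√0.8884 = 1.061; Δt_2 = 1.061 × 133 = 141.1 days.
Leg 3: γ = 1/√(1 − 0.8241²) = 1/√0.3209 = 1.765; Δt_3 = 1.765 × 319 = 563.2 days.
Total: 356.0 + 141.1 + 563.2 days.

Δt = 1060 days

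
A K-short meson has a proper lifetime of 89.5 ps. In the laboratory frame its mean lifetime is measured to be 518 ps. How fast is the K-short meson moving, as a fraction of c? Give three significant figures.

v = 0.985c

γ = Δt/τ₀ = 518/89.5 = 5.788
β = √(1 − 1/γ²) = √(1 − 0.02985) = √0.9701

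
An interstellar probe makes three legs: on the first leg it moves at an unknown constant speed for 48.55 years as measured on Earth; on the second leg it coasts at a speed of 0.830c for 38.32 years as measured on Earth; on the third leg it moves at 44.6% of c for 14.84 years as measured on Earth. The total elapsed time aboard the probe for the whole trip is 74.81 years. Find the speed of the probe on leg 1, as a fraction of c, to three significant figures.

β = 0.562

Leg 1: speed unknown; τ_1 = 48.55/γ_1.
Leg 2: γ = 1/√(1 − 0.830²) = 1/√0.3111 = 1.793; τ_2 = 38.32/1.793 = 21.37 years.
Leg 3: β = 0.446; γ = 1/√(1 − 0.446²) = 1/√0.8011 = 1.117; τ_3 = 14.84/1.117 = 13.28 years.
Total proper time: τ_1 + 21.37 + 13.28 = 74.81, so τ_1 = 74.81 − 34.66 = 40.15 years.
γ_1 = 48.55/40.15 = 1.209; β = √(1 − 1/γ²) = √0.3160.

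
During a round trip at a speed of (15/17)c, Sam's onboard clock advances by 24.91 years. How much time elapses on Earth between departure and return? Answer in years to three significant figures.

Δt = 52.9 years

γ = 1/√(1 − (15/17)²) = 17/8 = 2.125
Earth-frame duration is the dilated interval: Δt = γτ = 2.125 × 24.91 years.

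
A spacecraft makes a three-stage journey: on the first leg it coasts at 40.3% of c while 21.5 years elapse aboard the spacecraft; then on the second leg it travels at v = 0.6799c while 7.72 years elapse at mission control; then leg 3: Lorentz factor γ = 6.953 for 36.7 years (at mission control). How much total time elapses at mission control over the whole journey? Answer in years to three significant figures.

Leg 1: β = 0.403; γ = 1/√(1 − 0.403²) = 1/√0.8376 = 1.093; Δt_1 = 1.093 × 21.5 = 23.49 years.
Leg 2: 7.72 years is already measured at mission control.
Leg 3: 36.7 years is already measured at mission control.
Total: 23.49 + 7.720 + 36.70 years.

Δt = 67.9 years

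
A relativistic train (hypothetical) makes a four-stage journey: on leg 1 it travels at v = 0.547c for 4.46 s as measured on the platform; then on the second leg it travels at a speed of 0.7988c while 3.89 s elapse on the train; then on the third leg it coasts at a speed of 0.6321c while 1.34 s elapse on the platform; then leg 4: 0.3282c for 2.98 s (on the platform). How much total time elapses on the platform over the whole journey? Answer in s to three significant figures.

Leg 1: 4.46 s is already measured on the platform.
Leg 2: γ = 1/√(1 − 0.7988²) = 1/√0.3619 = 1.662; Δt_2 = 1.662 × 3.89 = 6.466 s.
Leg 3: 1.34 s is already measured on the platform.
Leg 4: 2.98 s is already measured on the platform.
Total: 4.460 + 6.466 + 1.340 + 2.980 s.

Δt = 15.2 s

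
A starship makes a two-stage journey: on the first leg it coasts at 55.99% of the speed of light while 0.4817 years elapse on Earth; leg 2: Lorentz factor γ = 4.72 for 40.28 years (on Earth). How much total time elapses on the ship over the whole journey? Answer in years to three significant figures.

Leg 1: β = 0.5599; γ = 1/√(1 − 0.5599²) = 1/√0.6865 = 1.207; τ_1 = 0.4817/1.207 = 0.3991 years.
Leg 2: γ = 4.72; τ_2 = 40.28/4.720 = 8.534 years.
Total: 0.3991 + 8.534 years.

τ = 8.93 years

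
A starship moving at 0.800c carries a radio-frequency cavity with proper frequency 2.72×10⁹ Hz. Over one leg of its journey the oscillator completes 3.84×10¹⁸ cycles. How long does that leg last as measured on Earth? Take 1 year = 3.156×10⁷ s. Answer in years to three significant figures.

γ = 1/√(1 − 0.800²) = 5/3 ≈ 1.667
Proper time for N cycles: τ = N/f = 3.84×10¹⁸/(2.72×10⁹) = 1.412×10⁹ s = 44.73 years.
Lab-frame duration Δt = γτ = 1.667 × 44.73 = 74.55 years.

Δt = 74.6 years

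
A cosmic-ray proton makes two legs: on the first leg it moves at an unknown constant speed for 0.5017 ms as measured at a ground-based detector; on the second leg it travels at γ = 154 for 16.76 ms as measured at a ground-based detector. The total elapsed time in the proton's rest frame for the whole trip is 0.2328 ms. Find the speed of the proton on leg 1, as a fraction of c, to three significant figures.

Leg 1: speed unknown; τ_1 = 0.5017/γ_1.
Leg 2: γ = 154; τ_2 = 16.76/154.0 = 0.1088 ms.
Total proper time: τ_1 + 0.1088 = 0.2328, so τ_1 = 0.2328 − 0.1088 = 0.1240 ms.
γ_1 = 0.5017/0.1240 = 4.047; β = √(1 − 1/γ²) = √0.9389.

β = 0.969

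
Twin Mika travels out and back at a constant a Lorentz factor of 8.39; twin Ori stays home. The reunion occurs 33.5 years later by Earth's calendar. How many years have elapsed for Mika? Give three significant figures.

γ = 8.39
Mika's clock measures proper time along the trip: τ = Δt/γ = 33.5/8.390 years.

τ = 3.99 years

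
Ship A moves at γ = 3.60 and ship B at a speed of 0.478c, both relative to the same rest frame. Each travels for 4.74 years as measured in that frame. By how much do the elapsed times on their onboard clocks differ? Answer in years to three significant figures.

|τ_A − τ_B| = 2.85 years

A: γ = 3.60; τ_A = 4.74/3.600 = 1.317 years.
B: γ = 1/√(1 − 0.478²) = 1/√0.7715 = 1.138; τ_B = 4.74/1.138 = 4.163 years.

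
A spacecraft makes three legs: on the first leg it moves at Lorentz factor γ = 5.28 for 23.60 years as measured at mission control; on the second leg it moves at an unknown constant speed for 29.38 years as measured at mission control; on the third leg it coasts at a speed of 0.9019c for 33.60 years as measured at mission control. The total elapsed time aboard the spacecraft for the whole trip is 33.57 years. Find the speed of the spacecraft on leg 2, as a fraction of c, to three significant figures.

β = 0.868

Leg 1: γ = 5.28; τ_1 = 23.60/5.280 = 4.470 years.
Leg 2: speed unknown; τ_2 = 29.38/γ_2.
Leg 3: γ = 1/√(1 − 0.9019²) = 1/√0.1866 = 2.315; τ_3 = 33.60/2.315 = 14.51 years.
Total proper time: 4.470 + τ_2 + 14.51 = 33.57, so τ_2 = 33.57 − 18.98 = 14.59 years.
γ_2 = 29.38/14.59 = 2.014; β = √(1 − 1/γ²) = √0.7535.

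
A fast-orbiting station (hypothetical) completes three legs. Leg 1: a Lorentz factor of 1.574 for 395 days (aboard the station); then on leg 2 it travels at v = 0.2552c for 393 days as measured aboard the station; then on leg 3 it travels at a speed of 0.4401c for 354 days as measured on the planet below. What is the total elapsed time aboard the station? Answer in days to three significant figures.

Leg 1: 395 days is already measured aboard the station.
Leg 2: 393 days is already measured aboard the station.
Leg 3: γ = 1/√(1 − 0.4401²) = 1/√0.8063 = 1.114; τ_3 = 354/1.114 = 317.9 days.
Total: 395.0 + 393.0 + 317.9 days.

τ = 1110 days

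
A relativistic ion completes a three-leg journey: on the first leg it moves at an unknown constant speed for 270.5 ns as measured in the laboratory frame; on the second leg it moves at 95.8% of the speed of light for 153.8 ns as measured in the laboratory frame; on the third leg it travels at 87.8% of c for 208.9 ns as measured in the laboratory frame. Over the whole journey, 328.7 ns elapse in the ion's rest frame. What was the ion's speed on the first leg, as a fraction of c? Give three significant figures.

Leg 1: speed unknown; τ_1 = 270.5/γ_1.
Leg 2: β = 0.958; γ = 1/√(1 − 0.958²) = 1/√0.08224 = 3.487; τ_2 = 153.8/3.487 = 44.10 ns.
Leg 3: β = 0.878; γ = 1/√(1 − 0.878²) = 1/√0.2291 = 2.089; τ_3 = 208.9/2.089 = 99.99 ns.
Total proper time: τ_1 + 44.10 + 99.99 = 328.7, so τ_1 = 328.7 − 144.1 = 184.6 ns.
γ_1 = 270.5/184.6 = 1.465; β = √(1 − 1/γ²) = √0.5343.

β = 0.731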